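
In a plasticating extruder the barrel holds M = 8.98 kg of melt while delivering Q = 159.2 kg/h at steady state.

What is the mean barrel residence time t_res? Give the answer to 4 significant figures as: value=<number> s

value=203.1 s

Q_s = Q / 3600 = 159.2 / 3600 = 0.0442222 kg/s
t_res = M / Q_s = 8.98 / 0.0442222 = 203.065 s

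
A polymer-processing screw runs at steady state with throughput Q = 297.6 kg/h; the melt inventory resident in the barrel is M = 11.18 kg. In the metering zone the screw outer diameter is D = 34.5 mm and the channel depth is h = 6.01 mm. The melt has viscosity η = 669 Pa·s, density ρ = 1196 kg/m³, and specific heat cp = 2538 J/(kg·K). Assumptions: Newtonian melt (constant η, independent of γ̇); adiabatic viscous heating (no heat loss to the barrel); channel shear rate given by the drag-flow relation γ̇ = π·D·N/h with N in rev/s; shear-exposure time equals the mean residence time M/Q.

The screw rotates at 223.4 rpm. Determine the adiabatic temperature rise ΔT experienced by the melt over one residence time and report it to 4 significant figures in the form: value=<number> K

value=134.4 K

Throughput in SI: Q_s = 297.6 kg/h ÷ 3600 s/h = 0.0826667 kg/s
t_res = M / Q_s = 11.18 / 0.0826667 = 135.242 s
Convert to SI: D = 0.0345 m, h = 0.00601 m, N = 223.4/60 = 3.72333 rev/s
γ̇ = π·D·N / h = π · 0.0345 · 3.72333 / 0.00601 = 67.147 s⁻¹
Adiabatic rise: ΔT = η γ̇² t_res / (ρ cp) = 669·(67.147)²·135.242 / (1196·2538) = 134.39 K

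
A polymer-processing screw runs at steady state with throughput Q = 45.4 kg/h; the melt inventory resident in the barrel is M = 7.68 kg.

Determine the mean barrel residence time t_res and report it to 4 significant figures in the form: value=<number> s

value=609.0 s

Q_s = Q / 3600 = 45.4 / 3600 = 0.0126111 kg/s
t_res = M / Q_s = 7.68 / 0.0126111 = 608.987 s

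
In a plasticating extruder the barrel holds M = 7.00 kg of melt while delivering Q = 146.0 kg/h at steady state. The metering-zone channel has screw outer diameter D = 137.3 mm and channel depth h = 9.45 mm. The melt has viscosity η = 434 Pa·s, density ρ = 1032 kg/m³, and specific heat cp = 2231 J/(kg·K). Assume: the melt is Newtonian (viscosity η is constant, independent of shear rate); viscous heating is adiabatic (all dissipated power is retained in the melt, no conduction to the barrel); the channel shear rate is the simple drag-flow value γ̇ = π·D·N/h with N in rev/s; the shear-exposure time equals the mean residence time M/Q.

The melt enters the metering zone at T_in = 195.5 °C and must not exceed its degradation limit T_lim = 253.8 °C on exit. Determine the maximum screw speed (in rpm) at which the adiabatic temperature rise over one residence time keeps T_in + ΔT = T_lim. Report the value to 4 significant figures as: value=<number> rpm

value=55.64 rpm

Q_s = Q / 3600 = 146.0 / 3600 = 0.0405556 kg/s
t_res = M / Q_s = 7.00 / 0.0405556 = 172.603 s
D = 137.3 mm = 0.1373 m;  h = 9.45 mm = 0.00945 m
ΔT_a = T_lim − T_in = 253.8 °C − 195.5 °C = 58.3 K
Invert ΔT = ηγ̇²t_res/(ρcp) for γ̇: γ̇_max² = ΔT_a ρ cp / (η t_res) = 58.3·1032·2231 / (434·172.603) = 1791.89 s⁻²
γ̇_max = sqrt(1791.89) = 42.3307 s⁻¹
N_max = γ̇_max·h / (π·D) = 42.3307 · 0.00945 / (π · 0.1373) = 0.927399 rev/s = 55.6439 rpm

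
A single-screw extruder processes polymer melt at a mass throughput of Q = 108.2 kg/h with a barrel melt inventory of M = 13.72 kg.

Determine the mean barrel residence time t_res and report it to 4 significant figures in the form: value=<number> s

value=456.5 s

Throughput in SI: Q_s = 108.2 kg/h ÷ 3600 s/h = 0.0300556 kg/s
t_res = M / Q_s = 13.72 ÷ 0.0300556 = 456.488 s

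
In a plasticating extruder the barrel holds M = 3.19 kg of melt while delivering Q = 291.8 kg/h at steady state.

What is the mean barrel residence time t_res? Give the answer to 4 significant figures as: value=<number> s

value=39.36 s

Throughput in SI: Q_s = 291.8 kg/h ÷ 3600 s/h = 0.0810556 kg/s
Mean residence time: t_res = M/Q_s = 3.19 kg / 0.0810556 kg/s = 39.3557 s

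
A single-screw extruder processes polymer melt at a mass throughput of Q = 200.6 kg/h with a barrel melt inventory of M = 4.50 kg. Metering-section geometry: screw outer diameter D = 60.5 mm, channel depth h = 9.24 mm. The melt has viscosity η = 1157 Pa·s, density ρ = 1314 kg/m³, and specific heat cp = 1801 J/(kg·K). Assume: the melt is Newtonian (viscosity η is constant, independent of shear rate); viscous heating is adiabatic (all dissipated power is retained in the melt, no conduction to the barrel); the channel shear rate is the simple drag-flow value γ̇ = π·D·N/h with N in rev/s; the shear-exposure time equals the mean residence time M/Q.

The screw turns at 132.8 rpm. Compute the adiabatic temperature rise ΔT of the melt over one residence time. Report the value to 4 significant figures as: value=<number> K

Q_s = Q / 3600 = 200.6 / 3600 = 0.0557222 kg/s
t_res = M / Q_s = 4.50 ÷ 0.0557222 = 80.7577 s
Geometry in metres: D = 60.5 mm → 0.0605 m, h = 9.24 mm → 0.00924 m; screw speed N = 132.8 rpm = 2.21333 rev/s
γ̇ = π D N / h = (π)(0.0605)(2.21333) / 0.00924 = 45.5282 s⁻¹
ΔT = η·γ̇²·t_res/(ρ·cp) = [1157 × 45.5282² × 80.7577] / [1314 × 1801] = 81.8406 K

value=81.84 K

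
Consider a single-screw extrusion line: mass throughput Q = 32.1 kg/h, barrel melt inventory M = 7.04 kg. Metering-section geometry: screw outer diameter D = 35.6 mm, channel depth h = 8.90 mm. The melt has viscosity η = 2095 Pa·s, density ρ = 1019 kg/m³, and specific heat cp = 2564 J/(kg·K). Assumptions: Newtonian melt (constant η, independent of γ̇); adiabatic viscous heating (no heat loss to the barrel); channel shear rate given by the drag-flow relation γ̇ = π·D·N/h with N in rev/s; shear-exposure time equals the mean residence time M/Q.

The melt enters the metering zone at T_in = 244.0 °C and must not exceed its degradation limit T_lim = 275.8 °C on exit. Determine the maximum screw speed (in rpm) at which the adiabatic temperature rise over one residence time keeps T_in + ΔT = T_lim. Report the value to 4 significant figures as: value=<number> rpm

value=33.84 rpm

Convert throughput: Q = 32.1 kg/h = 32.1/3600 = 0.00891667 kg/s
t_res = M / Q_s = 7.04 / 0.00891667 = 789.533 s
D = 35.6 mm = 0.0356 m;  h = 8.90 mm = 0.0089 m
Allowable rise: ΔT_a = T_lim − T_in = 275.8 − 244.0 = 31.8 K
Invert ΔT = ηγ̇²t_res/(ρcp) for γ̇: γ̇_max² = ΔT_a ρ cp / (η t_res) = 31.8·1019·2564 / (2095·789.533) = 50.2302 s⁻²
γ̇_max = √50.2302 = 7.08733 s⁻¹
N_max = γ̇_max·h / (π·D) = 7.08733 · 0.0089 / (π · 0.0356) = 0.563992 rev/s = 33.8395 rpm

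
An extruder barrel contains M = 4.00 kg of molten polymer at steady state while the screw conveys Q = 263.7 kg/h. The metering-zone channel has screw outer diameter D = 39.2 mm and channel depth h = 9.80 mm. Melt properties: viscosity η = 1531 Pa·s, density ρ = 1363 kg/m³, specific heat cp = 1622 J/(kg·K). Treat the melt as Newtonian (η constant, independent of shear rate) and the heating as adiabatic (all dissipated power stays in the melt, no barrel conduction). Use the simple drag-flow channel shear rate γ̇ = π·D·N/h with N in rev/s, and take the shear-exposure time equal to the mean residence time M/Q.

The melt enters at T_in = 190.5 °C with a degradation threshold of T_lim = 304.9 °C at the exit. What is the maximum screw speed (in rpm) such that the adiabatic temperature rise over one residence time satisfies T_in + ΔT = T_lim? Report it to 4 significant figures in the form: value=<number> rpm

value=262.6 rpm

Convert throughput: Q = 263.7 kg/h = 263.7/3600 = 0.07325 kg/s
Mean residence time: t_res = M/Q_s = 4.00 kg / 0.07325 kg/s = 54.6075 s
Convert to metres: D = 0.0392 m, h = 0.0098 m
Allowable rise: ΔT_a = T_lim − T_in = 304.9 − 190.5 = 114.4 K
γ̇_max² = ΔT_a·ρ·cp / (η·t_res) = [114.4 × 1363 × 1622] / [1531 × 54.6075] = 3025.14 s⁻²
γ̇_max = sqrt(3025.14) = 55.0013 s⁻¹
Solve γ̇ = πDN/h for N: N_max = γ̇_max·h/(π·D) = 55.0013 × 0.0098 / (π × 0.0392) = 4.37686 rev/s = 262.612 rpm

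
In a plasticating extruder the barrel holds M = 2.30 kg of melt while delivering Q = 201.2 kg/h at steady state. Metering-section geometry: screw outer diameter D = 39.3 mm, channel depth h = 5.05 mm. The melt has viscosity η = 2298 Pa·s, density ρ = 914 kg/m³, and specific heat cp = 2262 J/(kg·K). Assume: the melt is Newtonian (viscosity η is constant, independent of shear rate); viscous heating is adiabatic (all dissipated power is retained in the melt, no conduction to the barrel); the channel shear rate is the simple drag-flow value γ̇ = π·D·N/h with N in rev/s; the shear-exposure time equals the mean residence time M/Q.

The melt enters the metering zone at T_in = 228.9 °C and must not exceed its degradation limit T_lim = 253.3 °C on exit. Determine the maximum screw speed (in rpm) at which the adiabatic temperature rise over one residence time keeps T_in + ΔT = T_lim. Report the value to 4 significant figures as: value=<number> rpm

Convert throughput: Q = 201.2 kg/h = 201.2/3600 = 0.0558889 kg/s
Mean residence time: t_res = M/Q_s = 2.30 kg / 0.0558889 kg/s = 41.1531 s
Convert to metres: D = 0.0393 m, h = 0.00505 m
ΔT_a = T_lim − T_in = 253.3 − 228.9 = 24.4 K
γ̇_max² = ΔT_a·ρ·cp / (η·t_res) = [24.4 × 914 × 2262] / [2298 × 41.1531] = 533.429 s⁻²
γ̇_max = √533.429 = 23.0961 s⁻¹
N_max = γ̇_max·h / (π·D) = 23.0961 · 0.00505 / (π · 0.0393) = 0.944685 rev/s = 56.6811 rpm

value=56.68 rpm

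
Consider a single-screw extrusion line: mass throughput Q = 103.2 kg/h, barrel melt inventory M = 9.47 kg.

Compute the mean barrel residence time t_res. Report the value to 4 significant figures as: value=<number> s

Convert throughput: Q = 103.2 kg/h = 103.2/3600 = 0.0286667 kg/s
t_res = M / Q_s = 9.47 ÷ 0.0286667 = 330.349 s

value=330.3 s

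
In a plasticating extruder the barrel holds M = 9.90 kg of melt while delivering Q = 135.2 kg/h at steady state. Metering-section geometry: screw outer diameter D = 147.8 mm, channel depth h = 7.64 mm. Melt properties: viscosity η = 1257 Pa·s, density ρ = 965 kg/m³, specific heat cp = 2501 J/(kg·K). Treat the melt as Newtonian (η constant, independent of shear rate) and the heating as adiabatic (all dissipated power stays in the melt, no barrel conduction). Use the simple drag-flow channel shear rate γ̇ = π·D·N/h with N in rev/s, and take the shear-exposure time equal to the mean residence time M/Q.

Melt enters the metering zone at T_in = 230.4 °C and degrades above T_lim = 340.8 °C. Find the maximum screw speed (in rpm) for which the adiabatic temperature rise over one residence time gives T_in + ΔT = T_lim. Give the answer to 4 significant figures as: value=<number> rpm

Throughput in SI: Q_s = 135.2 kg/h ÷ 3600 s/h = 0.0375556 kg/s
t_res = M / Q_s = 9.90 / 0.0375556 = 263.609 s
Geometry in SI: D = 147.8 mm → 0.1478 m, h = 7.64 mm → 0.00764 m
Allowable rise: ΔT_a = T_lim − T_in = 340.8 − 230.4 = 110.4 K
Invert ΔT = ηγ̇²t_res/(ρcp) for γ̇: γ̇_max² = ΔT_a ρ cp / (η t_res) = 110.4·965·2501 / (1257·263.609) = 804.107 s⁻²
γ̇_max = sqrt(804.107) = 28.3568 s⁻¹
N_max = γ̇_max h / (πD) = 28.3568·0.00764/(π·0.1478) = 0.46658 rev/s → ×60 = 27.9948 rpm

value=27.99 rpm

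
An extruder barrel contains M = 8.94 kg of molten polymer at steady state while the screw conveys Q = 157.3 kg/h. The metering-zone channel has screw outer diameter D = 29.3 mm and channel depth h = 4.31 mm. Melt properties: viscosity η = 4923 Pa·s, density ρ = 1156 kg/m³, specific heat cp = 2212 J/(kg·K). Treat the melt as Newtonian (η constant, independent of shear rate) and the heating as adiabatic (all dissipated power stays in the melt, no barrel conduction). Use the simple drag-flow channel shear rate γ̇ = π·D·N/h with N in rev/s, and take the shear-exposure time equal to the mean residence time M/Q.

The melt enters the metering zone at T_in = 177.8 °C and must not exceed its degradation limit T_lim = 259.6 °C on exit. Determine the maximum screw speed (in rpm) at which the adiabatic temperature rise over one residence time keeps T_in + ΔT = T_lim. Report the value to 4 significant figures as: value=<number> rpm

Throughput in SI: Q_s = 157.3 kg/h ÷ 3600 s/h = 0.0436944 kg/s
t_res = M / Q_s = 8.94 ÷ 0.0436944 = 204.603 s
Geometry in SI: D = 29.3 mm → 0.0293 m, h = 4.31 mm → 0.00431 m
Allowable rise: ΔT_a = T_lim − T_in = 259.6 − 177.8 = 81.8 K
Invert ΔT = ηγ̇²t_res/(ρcp) for γ̇: γ̇_max² = ΔT_a ρ cp / (η t_res) = 81.8·1156·2212 / (4923·204.603) = 207.661 s⁻²
γ̇_max = √207.661 = 14.4105 s⁻¹
N_max = γ̇_max·h / (π·D) = 14.4105 · 0.00431 / (π · 0.0293) = 0.674741 rev/s = 40.4845 rpm

value=40.48 rpm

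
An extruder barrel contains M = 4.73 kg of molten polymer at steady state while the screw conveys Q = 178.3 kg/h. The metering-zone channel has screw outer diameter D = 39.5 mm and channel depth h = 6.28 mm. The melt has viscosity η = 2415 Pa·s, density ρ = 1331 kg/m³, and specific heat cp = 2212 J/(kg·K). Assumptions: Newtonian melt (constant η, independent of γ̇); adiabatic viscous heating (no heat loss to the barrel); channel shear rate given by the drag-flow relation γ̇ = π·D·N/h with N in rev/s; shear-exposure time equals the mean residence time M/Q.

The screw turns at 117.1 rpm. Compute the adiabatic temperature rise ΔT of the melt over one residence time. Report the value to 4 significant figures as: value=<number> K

value=116.5 K

Throughput in SI: Q_s = 178.3 kg/h ÷ 3600 s/h = 0.0495278 kg/s
t_res = M / Q_s = 4.73 / 0.0495278 = 95.502 s
D = 39.5 mm = 0.0395 m;  h = 6.28 mm = 0.00628 m;  N = 117.1 rpm / 60 = 1.95167 rev/s
Shear rate: γ̇ = πDN/h = π·0.0395·1.95167/0.00628 = 38.565 s⁻¹
ΔT = η·γ̇²·t_res / (ρ·cp) = 2415 · (38.565)² · 95.502 / (1331 · 2212) = 116.507 K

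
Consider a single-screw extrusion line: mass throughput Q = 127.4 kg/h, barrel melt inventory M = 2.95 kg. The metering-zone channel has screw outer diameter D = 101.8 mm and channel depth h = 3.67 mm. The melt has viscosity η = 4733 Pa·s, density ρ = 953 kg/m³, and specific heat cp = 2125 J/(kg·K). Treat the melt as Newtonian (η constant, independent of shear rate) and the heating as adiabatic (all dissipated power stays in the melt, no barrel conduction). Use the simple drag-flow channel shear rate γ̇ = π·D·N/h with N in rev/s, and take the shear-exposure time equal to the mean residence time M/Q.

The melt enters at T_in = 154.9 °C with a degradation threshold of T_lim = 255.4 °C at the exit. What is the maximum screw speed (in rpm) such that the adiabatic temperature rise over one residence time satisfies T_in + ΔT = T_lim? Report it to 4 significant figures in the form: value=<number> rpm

value=15.64 rpm

Q_s = Q / 3600 = 127.4 / 3600 = 0.0353889 kg/s
Mean residence time: t_res = M/Q_s = 2.95 kg / 0.0353889 kg/s = 83.3595 s
D = 101.8 mm = 0.1018 m;  h = 3.67 mm = 0.00367 m
ΔT_a = T_lim − T_in = 255.4 − 154.9 = 100.5 K
Invert ΔT = ηγ̇²t_res/(ρcp) for γ̇: γ̇_max² = ΔT_a ρ cp / (η t_res) = 100.5·953·2125 / (4733·83.3595) = 515.853 s⁻²
γ̇_max = sqrt(515.853) = 22.7124 s⁻¹
N_max = γ̇_max·h / (π·D) = 22.7124 · 0.00367 / (π · 0.1018) = 0.260634 rev/s = 15.6381 rpm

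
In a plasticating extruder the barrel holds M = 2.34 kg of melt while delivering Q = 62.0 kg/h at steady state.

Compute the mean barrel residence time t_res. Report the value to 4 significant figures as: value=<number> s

Convert throughput: Q = 62.0 kg/h = 62.0/3600 = 0.0172222 kg/s
t_res = M / Q_s = 2.34 ÷ 0.0172222 = 135.871 s

value=135.9 s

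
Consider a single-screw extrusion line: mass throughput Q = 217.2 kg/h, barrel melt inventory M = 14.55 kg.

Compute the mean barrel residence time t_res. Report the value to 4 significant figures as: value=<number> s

Convert throughput: Q = 217.2 kg/h = 217.2/3600 = 0.0603333 kg/s
t_res = M / Q_s = 14.55 / 0.0603333 = 241.16 s

value=241.2 s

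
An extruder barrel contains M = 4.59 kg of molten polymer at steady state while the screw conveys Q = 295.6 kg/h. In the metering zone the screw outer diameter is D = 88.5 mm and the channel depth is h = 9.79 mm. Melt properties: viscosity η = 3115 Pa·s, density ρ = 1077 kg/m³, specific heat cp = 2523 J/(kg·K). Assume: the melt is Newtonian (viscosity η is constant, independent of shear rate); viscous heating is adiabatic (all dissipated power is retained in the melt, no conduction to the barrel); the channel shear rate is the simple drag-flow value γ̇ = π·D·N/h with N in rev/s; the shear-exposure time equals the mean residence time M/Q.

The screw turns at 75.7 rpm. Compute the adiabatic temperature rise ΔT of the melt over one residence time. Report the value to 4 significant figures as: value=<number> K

value=82.27 K

Convert throughput: Q = 295.6 kg/h = 295.6/3600 = 0.0821111 kg/s
Mean residence time: t_res = M/Q_s = 4.59 kg / 0.0821111 kg/s = 55.8999 s
Convert to SI: D = 0.0885 m, h = 0.00979 m, N = 75.7/60 = 1.26167 rev/s
γ̇ = π·D·N / h = π · 0.0885 · 1.26167 / 0.00979 = 35.8307 s⁻¹
ΔT = η·γ̇²·t_res/(ρ·cp) = [3115 × 35.8307² × 55.8999] / [1077 × 2523] = 82.2709 K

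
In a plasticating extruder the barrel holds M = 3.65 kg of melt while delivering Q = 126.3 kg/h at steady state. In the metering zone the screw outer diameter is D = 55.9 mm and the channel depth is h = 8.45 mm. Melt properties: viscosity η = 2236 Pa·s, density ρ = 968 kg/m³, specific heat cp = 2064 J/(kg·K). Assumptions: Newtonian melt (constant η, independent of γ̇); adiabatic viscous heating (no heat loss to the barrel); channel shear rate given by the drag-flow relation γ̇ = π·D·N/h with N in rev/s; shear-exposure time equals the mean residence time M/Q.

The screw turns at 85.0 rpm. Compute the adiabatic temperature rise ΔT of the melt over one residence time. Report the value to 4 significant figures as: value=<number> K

Convert throughput: Q = 126.3 kg/h = 126.3/3600 = 0.0350833 kg/s
t_res = M / Q_s = 3.65 / 0.0350833 = 104.038 s
D = 55.9 mm = 0.0559 m;  h = 8.45 mm = 0.00845 m;  N = 85.0 rpm / 60 = 1.41667 rev/s
γ̇ = π·D·N / h = π · 0.0559 · 1.41667 / 0.00845 = 29.4424 s⁻¹
ΔT = η·γ̇²·t_res/(ρ·cp) = [2236 × 29.4424² × 104.038] / [968 × 2064] = 100.931 K

value=100.9 K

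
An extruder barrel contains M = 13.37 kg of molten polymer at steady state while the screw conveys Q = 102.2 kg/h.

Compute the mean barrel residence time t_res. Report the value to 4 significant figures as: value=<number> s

Q_s = Q / 3600 = 102.2 / 3600 = 0.0283889 kg/s
Mean residence time: t_res = M/Q_s = 13.37 kg / 0.0283889 kg/s = 470.959 s

value=471.0 s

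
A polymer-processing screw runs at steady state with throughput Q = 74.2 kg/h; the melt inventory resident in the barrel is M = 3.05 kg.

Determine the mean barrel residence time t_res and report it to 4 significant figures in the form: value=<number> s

Throughput in SI: Q_s = 74.2 kg/h ÷ 3600 s/h = 0.0206111 kg/s
t_res = M / Q_s = 3.05 ÷ 0.0206111 = 147.978 s

value=148.0 s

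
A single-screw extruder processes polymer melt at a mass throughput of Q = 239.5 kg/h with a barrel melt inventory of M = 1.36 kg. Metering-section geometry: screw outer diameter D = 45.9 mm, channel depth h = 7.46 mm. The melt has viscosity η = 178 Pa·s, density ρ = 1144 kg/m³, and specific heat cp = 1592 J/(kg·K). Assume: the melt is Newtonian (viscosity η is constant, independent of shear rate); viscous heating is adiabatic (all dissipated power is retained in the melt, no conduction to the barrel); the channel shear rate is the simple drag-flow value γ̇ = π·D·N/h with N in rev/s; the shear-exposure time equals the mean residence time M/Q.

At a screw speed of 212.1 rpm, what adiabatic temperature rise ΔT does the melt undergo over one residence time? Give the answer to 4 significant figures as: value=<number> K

Convert throughput: Q = 239.5 kg/h = 239.5/3600 = 0.0665278 kg/s
t_res = M / Q_s = 1.36 ÷ 0.0665278 = 20.4426 s
D = 45.9 mm = 0.0459 m;  h = 7.46 mm = 0.00746 m;  N = 212.1 rpm / 60 = 3.535 rev/s
Shear rate: γ̇ = πDN/h = π·0.0459·3.535/0.00746 = 68.3303 s⁻¹
Adiabatic rise: ΔT = η γ̇² t_res / (ρ cp) = 178·(68.3303)²·20.4426 / (1144·1592) = 9.32853 K

value=9.329 K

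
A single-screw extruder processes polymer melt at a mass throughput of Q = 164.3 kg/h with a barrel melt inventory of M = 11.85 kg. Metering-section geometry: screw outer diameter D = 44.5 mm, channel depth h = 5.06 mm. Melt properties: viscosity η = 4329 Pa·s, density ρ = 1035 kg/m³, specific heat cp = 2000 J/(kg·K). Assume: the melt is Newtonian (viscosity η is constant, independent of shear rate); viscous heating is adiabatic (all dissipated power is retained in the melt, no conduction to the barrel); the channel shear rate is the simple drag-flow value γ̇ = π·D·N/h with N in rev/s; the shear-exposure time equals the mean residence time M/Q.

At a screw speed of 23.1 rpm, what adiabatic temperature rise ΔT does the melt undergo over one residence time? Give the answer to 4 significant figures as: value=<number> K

Throughput in SI: Q_s = 164.3 kg/h ÷ 3600 s/h = 0.0456389 kg/s
Mean residence time: t_res = M/Q_s = 11.85 kg / 0.0456389 kg/s = 259.647 s
Convert to SI: D = 0.0445 m, h = 0.00506 m, N = 23.1/60 = 0.385 rev/s
γ̇ = π·D·N / h = π · 0.0445 · 0.385 / 0.00506 = 10.637 s⁻¹
Adiabatic rise: ΔT = η γ̇² t_res / (ρ cp) = 4329·(10.637)²·259.647 / (1035·2000) = 61.4385 K

value=61.44 K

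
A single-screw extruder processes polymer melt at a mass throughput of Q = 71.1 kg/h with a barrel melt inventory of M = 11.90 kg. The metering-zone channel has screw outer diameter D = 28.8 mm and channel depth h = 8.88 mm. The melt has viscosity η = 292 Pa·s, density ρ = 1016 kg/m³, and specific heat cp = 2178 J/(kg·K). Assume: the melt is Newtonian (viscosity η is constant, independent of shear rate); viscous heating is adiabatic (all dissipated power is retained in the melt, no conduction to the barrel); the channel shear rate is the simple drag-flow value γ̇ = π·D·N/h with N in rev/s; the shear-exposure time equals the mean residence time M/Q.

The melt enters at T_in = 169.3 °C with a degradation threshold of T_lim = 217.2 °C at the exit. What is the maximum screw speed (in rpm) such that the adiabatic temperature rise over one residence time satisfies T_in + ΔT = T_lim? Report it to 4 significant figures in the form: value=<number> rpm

value=144.5 rpm

Throughput in SI: Q_s = 71.1 kg/h ÷ 3600 s/h = 0.01975 kg/s
t_res = M / Q_s = 11.90 / 0.01975 = 602.532 s
Geometry in SI: D = 28.8 mm → 0.0288 m, h = 8.88 mm → 0.00888 m
Allowable rise: ΔT_a = T_lim − T_in = 217.2 − 169.3 = 47.9 K
γ̇_max² = ΔT_a·ρ·cp / (η·t_res) = [47.9 × 1016 × 2178] / [292 × 602.532] = 602.455 s⁻²
γ̇_max = √602.455 = 24.545 s⁻¹
N_max = γ̇_max h / (πD) = 24.545·0.00888/(π·0.0288) = 2.40898 rev/s → ×60 = 144.539 rpm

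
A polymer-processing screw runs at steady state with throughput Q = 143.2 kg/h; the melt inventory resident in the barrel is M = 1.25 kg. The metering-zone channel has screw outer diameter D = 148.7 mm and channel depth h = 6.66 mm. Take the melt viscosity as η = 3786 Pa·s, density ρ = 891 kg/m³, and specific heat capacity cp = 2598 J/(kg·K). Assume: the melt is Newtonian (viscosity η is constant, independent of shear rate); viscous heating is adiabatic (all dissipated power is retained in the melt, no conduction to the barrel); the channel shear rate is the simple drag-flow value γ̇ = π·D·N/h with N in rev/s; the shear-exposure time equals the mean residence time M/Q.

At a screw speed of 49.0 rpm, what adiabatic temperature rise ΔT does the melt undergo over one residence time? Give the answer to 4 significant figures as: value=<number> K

Throughput in SI: Q_s = 143.2 kg/h ÷ 3600 s/h = 0.0397778 kg/s
Mean residence time: t_res = M/Q_s = 1.25 kg / 0.0397778 kg/s = 31.4246 s
Geometry in metres: D = 148.7 mm → 0.1487 m, h = 6.66 mm → 0.00666 m; screw speed N = 49.0 rpm = 0.816667 rev/s
Shear rate: γ̇ = πDN/h = π·0.1487·0.816667/0.00666 = 57.2838 s⁻¹
ΔT = η·γ̇²·t_res/(ρ·cp) = [3786 × 57.2838² × 31.4246] / [891 × 2598] = 168.654 K

value=168.7 K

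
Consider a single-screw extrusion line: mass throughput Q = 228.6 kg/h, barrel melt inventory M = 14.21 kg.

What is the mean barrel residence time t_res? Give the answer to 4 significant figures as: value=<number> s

value=223.8 s

Convert throughput: Q = 228.6 kg/h = 228.6/3600 = 0.0635 kg/s
t_res = M / Q_s = 14.21 / 0.0635 = 223.78 s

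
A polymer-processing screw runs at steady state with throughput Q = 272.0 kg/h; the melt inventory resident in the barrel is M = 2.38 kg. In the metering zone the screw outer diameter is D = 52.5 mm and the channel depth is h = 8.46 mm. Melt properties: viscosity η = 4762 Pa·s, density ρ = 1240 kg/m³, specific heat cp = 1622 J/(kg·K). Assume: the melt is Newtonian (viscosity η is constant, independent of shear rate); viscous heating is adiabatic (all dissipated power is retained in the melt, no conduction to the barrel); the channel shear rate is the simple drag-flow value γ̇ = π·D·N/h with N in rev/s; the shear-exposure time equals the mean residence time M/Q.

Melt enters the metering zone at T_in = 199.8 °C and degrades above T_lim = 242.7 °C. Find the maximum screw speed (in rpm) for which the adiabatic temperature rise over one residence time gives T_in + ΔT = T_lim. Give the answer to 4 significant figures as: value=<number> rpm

value=73.81 rpm

Q_s = Q / 3600 = 272.0 / 3600 = 0.0755556 kg/s
t_res = M / Q_s = 2.38 / 0.0755556 = 31.5 s
Convert to metres: D = 0.0525 m, h = 0.00846 m
Allowable rise: ΔT_a = T_lim − T_in = 242.7 − 199.8 = 42.9 K
γ̇_max² = ΔT_a·ρ·cp/(η·t_res) = 42.9·1240·1622/(4762·31.5) = 575.215 s⁻²
γ̇_max = √575.215 = 23.9836 s⁻¹
Solve γ̇ = πDN/h for N: N_max = γ̇_max·h/(π·D) = 23.9836 × 0.00846 / (π × 0.0525) = 1.2302 rev/s = 73.8121 rpm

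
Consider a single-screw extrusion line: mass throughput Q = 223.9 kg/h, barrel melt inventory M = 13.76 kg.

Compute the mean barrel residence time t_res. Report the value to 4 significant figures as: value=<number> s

Convert throughput: Q = 223.9 kg/h = 223.9/3600 = 0.0621944 kg/s
Mean residence time: t_res = M/Q_s = 13.76 kg / 0.0621944 kg/s = 221.242 s

value=221.2 s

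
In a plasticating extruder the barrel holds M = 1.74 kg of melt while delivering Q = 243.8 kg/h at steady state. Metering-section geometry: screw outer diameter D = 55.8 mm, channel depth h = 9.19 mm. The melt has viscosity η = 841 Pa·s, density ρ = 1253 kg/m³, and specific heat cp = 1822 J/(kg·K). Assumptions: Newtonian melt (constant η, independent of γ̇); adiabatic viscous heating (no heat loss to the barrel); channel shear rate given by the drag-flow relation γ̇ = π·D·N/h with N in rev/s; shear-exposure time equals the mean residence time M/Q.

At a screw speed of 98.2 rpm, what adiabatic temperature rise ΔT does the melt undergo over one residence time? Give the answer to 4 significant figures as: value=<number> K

value=9.225 K

Convert throughput: Q = 243.8 kg/h = 243.8/3600 = 0.0677222 kg/s
t_res = M / Q_s = 1.74 ÷ 0.0677222 = 25.6932 s
Geometry in metres: D = 55.8 mm → 0.0558 m, h = 9.19 mm → 0.00919 m; screw speed N = 98.2 rpm = 1.63667 rev/s
γ̇ = π·D·N / h = π · 0.0558 · 1.63667 / 0.00919 = 31.2197 s⁻¹
ΔT = η·γ̇²·t_res/(ρ·cp) = [841 × 31.2197² × 25.6932] / [1253 × 1822] = 9.22512 K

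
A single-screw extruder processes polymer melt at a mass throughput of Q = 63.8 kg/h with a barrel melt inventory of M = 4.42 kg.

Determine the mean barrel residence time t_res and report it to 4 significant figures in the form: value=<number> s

value=249.4 s

Throughput in SI: Q_s = 63.8 kg/h ÷ 3600 s/h = 0.0177222 kg/s
t_res = M / Q_s = 4.42 ÷ 0.0177222 = 249.404 s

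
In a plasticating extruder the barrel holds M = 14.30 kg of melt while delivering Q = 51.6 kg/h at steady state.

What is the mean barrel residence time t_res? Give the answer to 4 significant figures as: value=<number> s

value=997.7 s

Q_s = Q / 3600 = 51.6 / 3600 = 0.0143333 kg/s
t_res = M / Q_s = 14.30 / 0.0143333 = 997.674 s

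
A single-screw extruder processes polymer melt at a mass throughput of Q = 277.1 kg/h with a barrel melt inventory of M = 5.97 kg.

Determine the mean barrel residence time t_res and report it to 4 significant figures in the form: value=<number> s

value=77.56 s

Q_s = Q / 3600 = 277.1 / 3600 = 0.0769722 kg/s
Mean residence time: t_res = M/Q_s = 5.97 kg / 0.0769722 kg/s = 77.5604 s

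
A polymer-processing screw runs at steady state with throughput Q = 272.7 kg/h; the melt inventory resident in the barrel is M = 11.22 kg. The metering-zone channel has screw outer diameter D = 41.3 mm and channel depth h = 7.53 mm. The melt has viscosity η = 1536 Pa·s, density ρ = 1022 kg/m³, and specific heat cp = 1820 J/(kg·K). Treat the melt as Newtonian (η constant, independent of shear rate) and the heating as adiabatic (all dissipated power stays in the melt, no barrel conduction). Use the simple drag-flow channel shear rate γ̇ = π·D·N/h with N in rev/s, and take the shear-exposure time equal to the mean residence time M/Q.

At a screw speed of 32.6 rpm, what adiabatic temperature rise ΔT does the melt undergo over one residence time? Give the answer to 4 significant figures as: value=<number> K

Throughput in SI: Q_s = 272.7 kg/h ÷ 3600 s/h = 0.07575 kg/s
t_res = M / Q_s = 11.22 ÷ 0.07575 = 148.119 s
Convert to SI: D = 0.0413 m, h = 0.00753 m, N = 32.6/60 = 0.543333 rev/s
Shear rate: γ̇ = πDN/h = π·0.0413·0.543333/0.00753 = 9.36206 s⁻¹
Adiabatic rise: ΔT = η γ̇² t_res / (ρ cp) = 1536·(9.36206)²·148.119 / (1022·1820) = 10.7207 K

value=10.72 K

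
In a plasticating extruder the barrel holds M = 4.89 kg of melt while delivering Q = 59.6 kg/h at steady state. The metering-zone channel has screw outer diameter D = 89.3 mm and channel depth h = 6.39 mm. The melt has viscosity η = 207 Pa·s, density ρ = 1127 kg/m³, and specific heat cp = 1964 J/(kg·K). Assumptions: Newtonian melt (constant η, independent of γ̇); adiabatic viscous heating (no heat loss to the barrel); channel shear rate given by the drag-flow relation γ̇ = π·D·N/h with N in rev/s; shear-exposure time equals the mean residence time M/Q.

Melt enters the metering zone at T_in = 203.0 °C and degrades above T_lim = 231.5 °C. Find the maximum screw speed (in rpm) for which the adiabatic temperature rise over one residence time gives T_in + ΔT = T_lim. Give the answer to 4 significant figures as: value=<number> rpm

value=43.90 rpm

Q_s = Q / 3600 = 59.6 / 3600 = 0.0165556 kg/s
t_res = M / Q_s = 4.89 / 0.0165556 = 295.369 s
Geometry in SI: D = 89.3 mm → 0.0893 m, h = 6.39 mm → 0.00639 m
ΔT_a = T_lim − T_in = 231.5 − 203.0 = 28.5 K
Invert ΔT = ηγ̇²t_res/(ρcp) for γ̇: γ̇_max² = ΔT_a ρ cp / (η t_res) = 28.5·1127·1964 / (207·295.369) = 1031.75 s⁻²
Take the square root: γ̇_max = √(1031.75) = 32.1209 s⁻¹
N_max = γ̇_max h / (πD) = 32.1209·0.00639/(π·0.0893) = 0.731622 rev/s → ×60 = 43.8973 rpm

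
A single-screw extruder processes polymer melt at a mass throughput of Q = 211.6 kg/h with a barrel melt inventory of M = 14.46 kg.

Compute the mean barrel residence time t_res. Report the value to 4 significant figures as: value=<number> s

value=246.0 s

Q_s = Q / 3600 = 211.6 / 3600 = 0.0587778 kg/s
Mean residence time: t_res = M/Q_s = 14.46 kg / 0.0587778 kg/s = 246.011 s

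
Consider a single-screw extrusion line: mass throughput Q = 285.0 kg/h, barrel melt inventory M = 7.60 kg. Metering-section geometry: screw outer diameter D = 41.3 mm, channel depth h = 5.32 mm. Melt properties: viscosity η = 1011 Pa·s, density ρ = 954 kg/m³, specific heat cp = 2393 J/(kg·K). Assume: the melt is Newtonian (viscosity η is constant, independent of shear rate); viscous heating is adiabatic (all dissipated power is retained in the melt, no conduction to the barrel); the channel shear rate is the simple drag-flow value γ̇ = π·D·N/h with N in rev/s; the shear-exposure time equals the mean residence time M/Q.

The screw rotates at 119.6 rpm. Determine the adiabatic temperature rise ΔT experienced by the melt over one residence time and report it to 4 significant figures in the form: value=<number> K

Throughput in SI: Q_s = 285.0 kg/h ÷ 3600 s/h = 0.0791667 kg/s
t_res = M / Q_s = 7.60 / 0.0791667 = 96 s
Convert to SI: D = 0.0413 m, h = 0.00532 m, N = 119.6/60 = 1.99333 rev/s
γ̇ = π·D·N / h = π · 0.0413 · 1.99333 / 0.00532 = 48.6148 s⁻¹
Adiabatic rise: ΔT = η γ̇² t_res / (ρ cp) = 1011·(48.6148)²·96 / (954·2393) = 100.477 K

value=100.5 K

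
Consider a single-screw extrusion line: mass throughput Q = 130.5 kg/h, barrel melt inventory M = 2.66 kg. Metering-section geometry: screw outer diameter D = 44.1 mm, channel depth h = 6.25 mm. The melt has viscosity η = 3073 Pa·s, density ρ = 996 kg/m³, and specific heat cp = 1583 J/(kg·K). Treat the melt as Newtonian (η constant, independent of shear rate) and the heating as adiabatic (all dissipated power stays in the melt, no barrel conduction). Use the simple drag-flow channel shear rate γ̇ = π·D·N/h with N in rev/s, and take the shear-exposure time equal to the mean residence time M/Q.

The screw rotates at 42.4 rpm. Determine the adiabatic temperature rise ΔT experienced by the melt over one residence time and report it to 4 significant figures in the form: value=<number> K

Throughput in SI: Q_s = 130.5 kg/h ÷ 3600 s/h = 0.03625 kg/s
t_res = M / Q_s = 2.66 ÷ 0.03625 = 73.3793 s
D = 44.1 mm = 0.0441 m;  h = 6.25 mm = 0.00625 m;  N = 42.4 rpm / 60 = 0.706667 rev/s
γ̇ = π·D·N / h = π · 0.0441 · 0.706667 / 0.00625 = 15.6647 s⁻¹
ΔT = η·γ̇²·t_res / (ρ·cp) = 3073 · (15.6647)² · 73.3793 / (996 · 1583) = 35.0947 K

value=35.09 K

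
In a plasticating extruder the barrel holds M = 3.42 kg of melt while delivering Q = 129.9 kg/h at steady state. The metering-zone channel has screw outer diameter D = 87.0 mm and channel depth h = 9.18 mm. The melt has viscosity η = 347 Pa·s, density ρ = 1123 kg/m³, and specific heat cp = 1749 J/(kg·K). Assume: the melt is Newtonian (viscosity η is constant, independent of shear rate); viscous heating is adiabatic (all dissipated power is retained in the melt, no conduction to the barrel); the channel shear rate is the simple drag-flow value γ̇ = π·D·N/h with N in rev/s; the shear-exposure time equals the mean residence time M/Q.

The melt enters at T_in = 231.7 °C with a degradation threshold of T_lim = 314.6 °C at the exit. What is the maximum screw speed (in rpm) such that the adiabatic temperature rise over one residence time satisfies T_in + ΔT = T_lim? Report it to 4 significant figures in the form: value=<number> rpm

Convert throughput: Q = 129.9 kg/h = 129.9/3600 = 0.0360833 kg/s
t_res = M / Q_s = 3.42 / 0.0360833 = 94.7806 s
D = 87.0 mm = 0.087 m;  h = 9.18 mm = 0.00918 m
ΔT_a = T_lim − T_in = 314.6 °C − 231.7 °C = 82.9 K
γ̇_max² = ΔT_a·ρ·cp / (η·t_res) = [82.9 × 1123 × 1749] / [347 × 94.7806] = 4950.8 s⁻²
Take the square root: γ̇_max = √(4950.8) = 70.3619 s⁻¹
Solve γ̇ = πDN/h for N: N_max = γ̇_max·h/(π·D) = 70.3619 × 0.00918 / (π × 0.087) = 2.36326 rev/s = 141.795 rpm

value=141.8 rpm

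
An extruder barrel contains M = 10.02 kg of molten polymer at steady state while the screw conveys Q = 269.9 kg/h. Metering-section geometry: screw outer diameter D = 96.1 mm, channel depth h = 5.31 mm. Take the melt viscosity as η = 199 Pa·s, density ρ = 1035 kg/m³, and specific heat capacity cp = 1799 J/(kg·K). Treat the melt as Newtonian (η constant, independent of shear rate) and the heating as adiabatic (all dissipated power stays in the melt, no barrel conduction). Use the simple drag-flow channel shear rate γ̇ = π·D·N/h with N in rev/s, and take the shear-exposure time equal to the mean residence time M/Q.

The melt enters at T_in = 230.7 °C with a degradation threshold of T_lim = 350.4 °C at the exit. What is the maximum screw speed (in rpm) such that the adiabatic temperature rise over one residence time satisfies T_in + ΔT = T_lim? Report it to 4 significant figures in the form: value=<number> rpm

Throughput in SI: Q_s = 269.9 kg/h ÷ 3600 s/h = 0.0749722 kg/s
Mean residence time: t_res = M/Q_s = 10.02 kg / 0.0749722 kg/s = 133.649 s
D = 96.1 mm = 0.0961 m;  h = 5.31 mm = 0.00531 m
Allowable rise: ΔT_a = T_lim − T_in = 350.4 − 230.7 = 119.7 K
γ̇_max² = ΔT_a·ρ·cp/(η·t_res) = 119.7·1035·1799/(199·133.649) = 8380.02 s⁻²
γ̇_max = sqrt(8380.02) = 91.5425 s⁻¹
N_max = γ̇_max h / (πD) = 91.5425·0.00531/(π·0.0961) = 1.61007 rev/s → ×60 = 96.604 rpm

value=96.60 rpm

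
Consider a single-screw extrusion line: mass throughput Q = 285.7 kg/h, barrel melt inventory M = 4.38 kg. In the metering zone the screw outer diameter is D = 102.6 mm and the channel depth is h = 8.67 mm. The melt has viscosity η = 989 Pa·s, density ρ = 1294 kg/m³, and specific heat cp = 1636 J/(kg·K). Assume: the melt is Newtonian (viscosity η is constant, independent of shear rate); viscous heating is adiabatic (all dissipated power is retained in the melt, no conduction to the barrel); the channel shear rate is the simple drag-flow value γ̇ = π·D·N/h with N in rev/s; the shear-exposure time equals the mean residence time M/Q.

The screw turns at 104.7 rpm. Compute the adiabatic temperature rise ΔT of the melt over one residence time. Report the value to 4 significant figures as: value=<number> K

value=108.5 K

Convert throughput: Q = 285.7 kg/h = 285.7/3600 = 0.0793611 kg/s
Mean residence time: t_res = M/Q_s = 4.38 kg / 0.0793611 kg/s = 55.1908 s
Convert to SI: D = 0.1026 m, h = 0.00867 m, N = 104.7/60 = 1.745 rev/s
γ̇ = π D N / h = (π)(0.1026)(1.745) / 0.00867 = 64.8744 s⁻¹
ΔT = η·γ̇²·t_res / (ρ·cp) = 989 · (64.8744)² · 55.1908 / (1294 · 1636) = 108.516 K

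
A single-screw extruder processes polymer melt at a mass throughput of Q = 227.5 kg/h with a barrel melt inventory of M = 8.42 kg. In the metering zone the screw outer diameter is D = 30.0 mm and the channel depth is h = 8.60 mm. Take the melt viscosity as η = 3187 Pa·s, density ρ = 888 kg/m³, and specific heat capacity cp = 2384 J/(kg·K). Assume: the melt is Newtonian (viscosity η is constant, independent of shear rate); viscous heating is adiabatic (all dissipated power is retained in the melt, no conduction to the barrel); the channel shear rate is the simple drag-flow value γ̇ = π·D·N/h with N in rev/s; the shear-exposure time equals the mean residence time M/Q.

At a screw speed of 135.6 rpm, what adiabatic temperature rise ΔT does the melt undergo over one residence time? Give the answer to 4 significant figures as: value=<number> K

Convert throughput: Q = 227.5 kg/h = 227.5/3600 = 0.0631944 kg/s
t_res = M / Q_s = 8.42 ÷ 0.0631944 = 133.24 s
Geometry in metres: D = 30.0 mm → 0.03 m, h = 8.60 mm → 0.0086 m; screw speed N = 135.6 rpm = 2.26 rev/s
γ̇ = π D N / h = (π)(0.03)(2.26) / 0.0086 = 24.7674 s⁻¹
ΔT = η·γ̇²·t_res/(ρ·cp) = [3187 × 24.7674² × 133.24] / [888 × 2384] = 123.043 K

value=123.0 K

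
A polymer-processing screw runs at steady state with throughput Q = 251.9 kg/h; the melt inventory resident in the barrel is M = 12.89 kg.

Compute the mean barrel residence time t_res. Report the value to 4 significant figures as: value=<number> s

Convert throughput: Q = 251.9 kg/h = 251.9/3600 = 0.0699722 kg/s
t_res = M / Q_s = 12.89 ÷ 0.0699722 = 184.216 s

value=184.2 s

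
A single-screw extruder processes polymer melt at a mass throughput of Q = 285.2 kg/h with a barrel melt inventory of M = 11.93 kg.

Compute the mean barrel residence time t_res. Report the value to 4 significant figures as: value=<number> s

Throughput in SI: Q_s = 285.2 kg/h ÷ 3600 s/h = 0.0792222 kg/s
t_res = M / Q_s = 11.93 / 0.0792222 = 150.589 s

value=150.6 s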